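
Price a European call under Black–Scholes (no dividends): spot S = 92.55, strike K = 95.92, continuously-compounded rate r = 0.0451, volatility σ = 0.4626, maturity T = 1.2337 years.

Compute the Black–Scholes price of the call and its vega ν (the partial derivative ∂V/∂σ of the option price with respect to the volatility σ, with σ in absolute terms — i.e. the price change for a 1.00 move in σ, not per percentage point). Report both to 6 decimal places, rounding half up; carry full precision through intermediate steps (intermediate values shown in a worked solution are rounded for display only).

price = 19.504225
ν = 39.257121

σ√T = 0.4626·√1.2337 = 0.513819
d₁ = (ln(S/K) + (r+σ²/2)T) / (σ√T) = (ln(92.55/95.92) + (0.0451+0.4626²/2)·1.2337) / 0.513819 = (-0.035765 + 0.187645) / 0.513819 = 0.295589
d₂ = d₁ − σ√T = 0.295589 − 0.513819 = -0.218230
e^{−rT} = e^{−0.0451·1.2337} = 0.945880
N(d₁) = 0.616228,  N(d₂) = 0.413625
Call price V = S·N(d₁) − K·e^{−rT}·N(d₂) = 57.031916 − 37.527692 = 19.504225
φ(d₁) = (1/√(2π))·e^{−d₁²/2} = 0.381889
ν = S·φ(d₁)·√T = 39.257121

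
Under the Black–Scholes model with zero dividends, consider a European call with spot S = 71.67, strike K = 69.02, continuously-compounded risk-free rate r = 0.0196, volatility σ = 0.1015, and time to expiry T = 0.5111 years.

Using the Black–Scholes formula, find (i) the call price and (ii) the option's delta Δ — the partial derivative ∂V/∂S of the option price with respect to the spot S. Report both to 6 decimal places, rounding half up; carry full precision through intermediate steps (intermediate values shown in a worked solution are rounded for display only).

price = 4.117202
Δ = 0.756017

σ√T = 0.1015·√0.5111 = 0.072564
d₁ = (ln(S/K) + (r+σ²/2)T) / (σ√T) = (ln(71.67/69.02) + (0.0196+0.1015²/2)·0.5111) / 0.072564 = (0.037676 + 0.012650) / 0.072564 = 0.693546
d₂ = d₁ − σ√T = 0.693546 − 0.072564 = 0.620983
e^{−rT} = e^{−0.0196·0.5111} = 0.990032
N(d₁) = 0.756017,  N(d₂) = 0.732694
Call price V = S·N(d₁) − K·e^{−rT}·N(d₂) = 54.183710 − 50.066508 = 4.117202
Δ = N(d₁) = 0.756017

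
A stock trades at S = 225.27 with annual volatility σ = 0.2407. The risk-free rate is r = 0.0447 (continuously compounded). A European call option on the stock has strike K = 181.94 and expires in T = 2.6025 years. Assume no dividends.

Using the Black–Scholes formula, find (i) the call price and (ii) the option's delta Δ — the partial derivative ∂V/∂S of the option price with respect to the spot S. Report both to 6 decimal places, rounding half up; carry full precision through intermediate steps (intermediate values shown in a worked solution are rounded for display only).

σ√T = 0.2407·√2.6025 = 0.388304
d₁ = (ln(S/K) + (r+σ²/2)T) / (σ√T) = (ln(225.27/181.94) + (0.0447+0.2407²/2)·2.6025) / 0.388304 = (0.213623 + 0.191722) / 0.388304 = 1.043885
d₂ = d₁ − σ√T = 1.043885 − 0.388304 = 0.655581
e^{−rT} = e^{−0.0447·2.6025} = 0.890180
N(d₁) = 0.851731,  N(d₂) = 0.743953
Call price V = S·N(d₁) − K·e^{−rT}·N(d₂) = 191.869373 − 120.490161 = 71.379212
Δ = N(d₁) = 0.851731

price = 71.379212
Δ = 0.851731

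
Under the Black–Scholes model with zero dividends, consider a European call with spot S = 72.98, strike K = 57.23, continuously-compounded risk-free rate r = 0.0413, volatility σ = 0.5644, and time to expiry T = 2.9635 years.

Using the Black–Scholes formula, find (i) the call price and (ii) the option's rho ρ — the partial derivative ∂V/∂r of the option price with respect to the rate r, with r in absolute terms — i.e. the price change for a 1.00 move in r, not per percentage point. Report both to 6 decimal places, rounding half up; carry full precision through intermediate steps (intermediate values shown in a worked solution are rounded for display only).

σ√T = 0.5644·√2.9635 = 0.971604
d₁ = (ln(S/K) + (r+σ²/2)T) / (σ√T) = (ln(72.98/57.23) + (0.0413+0.5644²/2)·2.9635) / 0.971604 = (0.243107 + 0.594400) / 0.971604 = 0.861984
d₂ = d₁ − σ√T = 0.861984 − 0.971604 = -0.109621
e^{−rT} = e^{−0.0413·2.9635} = 0.884801
N(d₁) = 0.805652,  N(d₂) = 0.456355
Call price V = S·N(d₁) − K·e^{−rT}·N(d₂) = 58.796468 − 23.108529 = 35.687939
ρ = K·T·e^{−rT}·N(d₂) = 68.482125

price = 35.687939
ρ = 68.482125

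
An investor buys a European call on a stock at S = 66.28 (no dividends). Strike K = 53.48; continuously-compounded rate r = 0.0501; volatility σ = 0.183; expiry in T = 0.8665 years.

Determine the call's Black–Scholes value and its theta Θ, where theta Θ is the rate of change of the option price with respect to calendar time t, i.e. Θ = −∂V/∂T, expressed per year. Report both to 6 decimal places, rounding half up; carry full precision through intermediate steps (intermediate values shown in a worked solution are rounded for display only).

σ√T = 0.183·√0.8665 = 0.170347
d₁ = (ln(S/K) + (r+σ²/2)T) / (σ√T) = (ln(66.28/53.48) + (0.0501+0.183²/2)·0.8665) / 0.170347 = (0.214580 + 0.057921) / 0.170347 = 1.599680
d₂ = d₁ − σ√T = 1.599680 − 0.170347 = 1.429332
e^{−rT} = e^{−0.0501·0.8665} = 0.957517
N(d₁) = 0.945165,  N(d₂) = 0.923546
Call price V = S·N(d₁) − K·e^{−rT}·N(d₂) = 62.645548 − 47.292941 = 15.352607
φ(d₁) = (1/√(2π))·e^{−d₁²/2} = 0.110978
Θ = −S·φ(d₁)·σ/(2√T) − r·K·e^{−rT}·N(d₂) = −0.723028 − 2.369376 = -3.092404

price = 15.352607
Θ = -3.092404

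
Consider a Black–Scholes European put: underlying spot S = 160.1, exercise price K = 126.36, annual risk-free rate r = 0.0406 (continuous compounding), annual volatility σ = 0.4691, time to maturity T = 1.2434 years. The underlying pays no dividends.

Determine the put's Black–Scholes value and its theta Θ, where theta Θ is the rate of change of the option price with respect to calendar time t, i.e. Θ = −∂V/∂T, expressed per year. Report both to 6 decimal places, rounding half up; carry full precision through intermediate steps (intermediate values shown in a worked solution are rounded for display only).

σ√T = 0.4691·√1.2434 = 0.523083
d₁ = (ln(S/K) + (r+σ²/2)T) / (σ√T) = (ln(160.1/126.36) + (0.0406+0.4691²/2)·1.2434) / 0.523083 = (0.236664 + 0.187290) / 0.523083 = 0.810490
d₂ = d₁ − σ√T = 0.810490 − 0.523083 = 0.287407
e^{−rT} = e^{−0.0406·1.2434} = 0.950771
N(−d₁) = 0.208829,  N(−d₂) = 0.386900
Put price V = K·e^{−rT}·N(−d₂) − S·N(−d₁) = 46.482003 − 33.433575 = 13.048428
φ(d₁) = (1/√(2π))·e^{−d₁²/2} = 0.287255
Θ = −S·φ(d₁)·σ/(2√T) + r·K·e^{−rT}·N(−d₂) = −9.673613 + 1.887169 = -7.786443

price = 13.048428
Θ = -7.786443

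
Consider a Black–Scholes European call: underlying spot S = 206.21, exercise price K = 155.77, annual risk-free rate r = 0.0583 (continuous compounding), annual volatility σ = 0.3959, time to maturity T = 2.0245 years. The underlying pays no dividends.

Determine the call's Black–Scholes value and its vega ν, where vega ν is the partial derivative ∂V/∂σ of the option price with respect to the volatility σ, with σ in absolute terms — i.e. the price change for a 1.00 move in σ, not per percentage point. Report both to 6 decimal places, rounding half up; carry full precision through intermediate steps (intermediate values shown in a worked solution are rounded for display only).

σ√T = 0.3959·√2.0245 = 0.563306
d₁ = (ln(S/K) + (r+σ²/2)T) / (σ√T) = (ln(206.21/155.77) + (0.0583+0.3959²/2)·2.0245) / 0.563306 = (0.280515 + 0.276685) / 0.563306 = 0.989160
d₂ = d₁ − σ√T = 0.989160 − 0.563306 = 0.425854
e^{−rT} = e^{−0.0583·2.0245} = 0.888671
N(d₁) = 0.838708,  N(d₂) = 0.664893
Call price V = S·N(d₁) − K·e^{−rT}·N(d₂) = 172.949879 − 92.039955 = 80.909924
φ(d₁) = (1/√(2π))·e^{−d₁²/2} = 0.244594
ν = S·φ(d₁)·√T = 71.765174

price = 80.909924
ν = 71.765174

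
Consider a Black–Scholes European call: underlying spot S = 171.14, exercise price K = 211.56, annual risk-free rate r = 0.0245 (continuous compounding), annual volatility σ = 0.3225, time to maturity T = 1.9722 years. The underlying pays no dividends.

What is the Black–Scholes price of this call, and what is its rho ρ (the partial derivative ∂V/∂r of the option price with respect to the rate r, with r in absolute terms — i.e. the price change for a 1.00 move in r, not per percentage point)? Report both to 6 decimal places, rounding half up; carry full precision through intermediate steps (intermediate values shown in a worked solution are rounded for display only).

σ√T = 0.3225·√1.9722 = 0.452903
d₁ = (ln(S/K) + (r+σ²/2)T) / (σ√T) = (ln(171.14/211.56) + (0.0245+0.3225²/2)·1.9722) / 0.452903 = (-0.212027 + 0.150879) / 0.452903 = -0.135012
d₂ = d₁ − σ√T = -0.135012 − 0.452903 = -0.587915
e^{−rT} = e^{−0.0245·1.9722} = 0.952830
N(d₁) = 0.446301,  N(d₂) = 0.278295
Call price V = S·N(d₁) − K·e^{−rT}·N(d₂) = 76.380000 − 56.098846 = 20.281154
ρ = K·T·e^{−rT}·N(d₂) = 110.638144

price = 20.281154
ρ = 110.638144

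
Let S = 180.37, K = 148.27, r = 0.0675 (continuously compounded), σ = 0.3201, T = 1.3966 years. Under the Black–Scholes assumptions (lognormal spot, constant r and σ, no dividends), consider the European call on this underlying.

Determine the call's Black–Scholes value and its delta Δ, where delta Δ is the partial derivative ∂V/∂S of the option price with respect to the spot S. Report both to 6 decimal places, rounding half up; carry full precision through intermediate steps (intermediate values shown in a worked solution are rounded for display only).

price = 52.873665
Δ = 0.830567

σ√T = 0.3201·√1.3966 = 0.378287
d₁ = (ln(S/K) + (r+σ²/2)T) / (σ√T) = (ln(180.37/148.27) + (0.0675+0.3201²/2)·1.3966) / 0.378287 = (0.195975 + 0.165821) / 0.378287 = 0.956407
d₂ = d₁ − σ√T = 0.956407 − 0.378287 = 0.578120
e^{−rT} = e^{−0.0675·1.3966} = 0.910037
N(d₁) = 0.830567,  N(d₂) = 0.718408
Call price V = S·N(d₁) − K·e^{−rT}·N(d₂) = 149.809301 − 96.935636 = 52.873665
Δ = N(d₁) = 0.830567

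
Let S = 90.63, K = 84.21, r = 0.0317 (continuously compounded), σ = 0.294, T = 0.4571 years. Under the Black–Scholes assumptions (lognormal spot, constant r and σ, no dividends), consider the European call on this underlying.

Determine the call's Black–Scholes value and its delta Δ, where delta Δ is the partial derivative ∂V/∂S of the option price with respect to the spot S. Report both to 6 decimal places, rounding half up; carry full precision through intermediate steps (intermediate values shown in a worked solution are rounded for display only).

σ√T = 0.294·√0.4571 = 0.198771
d₁ = (ln(S/K) + (r+σ²/2)T) / (σ√T) = (ln(90.63/84.21) + (0.0317+0.294²/2)·0.4571) / 0.198771 = (0.073472 + 0.034245) / 0.198771 = 0.541913
d₂ = d₁ − σ√T = 0.541913 − 0.198771 = 0.343142
e^{−rT} = e^{−0.0317·0.4571} = 0.985614
N(d₁) = 0.706061,  N(d₂) = 0.634254
Call price V = S·N(d₁) − K·e^{−rT}·N(d₂) = 63.990297 − 52.642212 = 11.348085
Δ = N(d₁) = 0.706061

price = 11.348085
Δ = 0.706061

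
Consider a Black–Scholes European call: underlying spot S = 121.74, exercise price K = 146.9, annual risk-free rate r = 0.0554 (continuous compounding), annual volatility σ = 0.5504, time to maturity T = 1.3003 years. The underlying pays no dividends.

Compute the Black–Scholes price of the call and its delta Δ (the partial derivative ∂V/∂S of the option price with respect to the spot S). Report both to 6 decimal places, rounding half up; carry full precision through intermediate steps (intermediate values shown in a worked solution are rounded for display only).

price = 24.877655
Δ = 0.551425

σ√T = 0.5504·√1.3003 = 0.627625
d₁ = (ln(S/K) + (r+σ²/2)T) / (σ√T) = (ln(121.74/146.9) + (0.0554+0.5504²/2)·1.3003) / 0.627625 = (-0.187864 + 0.268993) / 0.627625 = 0.129263
d₂ = d₁ − σ√T = 0.129263 − 0.627625 = -0.498362
e^{−rT} = e^{−0.0554·1.3003} = 0.930497
N(d₁) = 0.551425,  N(d₂) = 0.309114
Call price V = S·N(d₁) − K·e^{−rT}·N(d₂) = 67.130509 − 42.252853 = 24.877655
Δ = N(d₁) = 0.551425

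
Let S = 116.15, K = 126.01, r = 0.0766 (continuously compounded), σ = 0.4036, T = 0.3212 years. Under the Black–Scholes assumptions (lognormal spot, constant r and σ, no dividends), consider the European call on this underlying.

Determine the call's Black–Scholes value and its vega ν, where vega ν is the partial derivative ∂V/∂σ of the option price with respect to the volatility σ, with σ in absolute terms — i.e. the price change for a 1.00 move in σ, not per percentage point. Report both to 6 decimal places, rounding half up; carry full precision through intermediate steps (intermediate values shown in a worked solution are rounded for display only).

σ√T = 0.4036·√0.3212 = 0.228738
d₁ = (ln(S/K) + (r+σ²/2)T) / (σ√T) = (ln(116.15/126.01) + (0.0766+0.4036²/2)·0.3212) / 0.228738 = (-0.081479 + 0.050765) / 0.228738 = -0.134277
d₂ = d₁ − σ√T = -0.134277 − 0.228738 = -0.363015
e^{−rT} = e^{−0.0766·0.3212} = 0.975696
N(d₁) = 0.446592,  N(d₂) = 0.358297
Call price V = S·N(d₁) − K·e^{−rT}·N(d₂) = 51.871637 − 44.051685 = 7.819952
φ(d₁) = (1/√(2π))·e^{−d₁²/2} = 0.395362
ν = S·φ(d₁)·√T = 26.025664

price = 7.819952
ν = 26.025664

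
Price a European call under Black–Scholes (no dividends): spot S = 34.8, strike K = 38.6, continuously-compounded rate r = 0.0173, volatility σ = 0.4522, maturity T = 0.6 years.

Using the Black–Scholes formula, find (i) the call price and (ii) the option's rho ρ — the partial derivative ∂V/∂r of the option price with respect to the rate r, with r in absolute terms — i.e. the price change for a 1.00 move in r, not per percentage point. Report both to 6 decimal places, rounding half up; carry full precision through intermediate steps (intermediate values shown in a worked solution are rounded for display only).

price = 3.550709
ρ = 7.551777

σ√T = 0.4522·√0.6 = 0.350273
d₁ = (ln(S/K) + (r+σ²/2)T) / (σ√T) = (ln(34.8/38.6) + (0.0173+0.4522²/2)·0.6) / 0.350273 = (-0.103635 + 0.071725) / 0.350273 = -0.091099
d₂ = d₁ − σ√T = -0.091099 − 0.350273 = -0.441371
e^{−rT} = e^{−0.0173·0.6} = 0.989674
N(d₁) = 0.463707,  N(d₂) = 0.329472
Call price V = S·N(d₁) − K·e^{−rT}·N(d₂) = 16.137004 − 12.586295 = 3.550709
ρ = K·T·e^{−rT}·N(d₂) = 7.551777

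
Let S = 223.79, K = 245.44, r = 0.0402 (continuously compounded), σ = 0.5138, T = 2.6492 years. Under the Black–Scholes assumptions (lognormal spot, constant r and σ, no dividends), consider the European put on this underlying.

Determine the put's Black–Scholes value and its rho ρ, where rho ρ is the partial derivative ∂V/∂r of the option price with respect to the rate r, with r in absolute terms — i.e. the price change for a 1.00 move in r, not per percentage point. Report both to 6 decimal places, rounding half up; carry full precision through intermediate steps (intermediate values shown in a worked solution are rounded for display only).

price = 70.470100
ρ = -383.376899

σ√T = 0.5138·√2.6492 = 0.836280
d₁ = (ln(S/K) + (r+σ²/2)T) / (σ√T) = (ln(223.79/245.44) + (0.0402+0.5138²/2)·2.6492) / 0.836280 = (-0.092344 + 0.456180) / 0.836280 = 0.435064
d₂ = d₁ − σ√T = 0.435064 − 0.836280 = -0.401215
e^{−rT} = e^{−0.0402·2.6492} = 0.898977
N(−d₁) = 0.331758,  N(−d₂) = 0.655869
Put price V = K·e^{−rT}·N(−d₂) − S·N(−d₁) = 144.714215 − 74.244115 = 70.470100
ρ = −K·T·e^{−rT}·N(−d₂) = -383.376899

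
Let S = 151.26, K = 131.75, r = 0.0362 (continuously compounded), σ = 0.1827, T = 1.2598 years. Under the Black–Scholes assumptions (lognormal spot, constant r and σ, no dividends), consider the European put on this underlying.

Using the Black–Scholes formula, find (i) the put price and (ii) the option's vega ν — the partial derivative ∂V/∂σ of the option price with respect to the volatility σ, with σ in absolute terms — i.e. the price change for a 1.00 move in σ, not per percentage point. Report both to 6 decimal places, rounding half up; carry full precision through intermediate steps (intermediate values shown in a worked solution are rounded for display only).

σ√T = 0.1827·√1.2598 = 0.205064
d₁ = (ln(S/K) + (r+σ²/2)T) / (σ√T) = (ln(151.26/131.75) + (0.0362+0.1827²/2)·1.2598) / 0.205064 = (0.138094 + 0.066630) / 0.205064 = 0.998344
d₂ = d₁ − σ√T = 0.998344 − 0.205064 = 0.793280
e^{−rT} = e^{−0.0362·1.2598} = 0.955420
N(−d₁) = 0.159056,  N(−d₂) = 0.213807
Put price V = K·e^{−rT}·N(−d₂) − S·N(−d₁) = 26.913321 − 24.058851 = 2.854470
φ(d₁) = (1/√(2π))·e^{−d₁²/2} = 0.242371
ν = S·φ(d₁)·√T = 41.148715

price = 2.854470
ν = 41.148715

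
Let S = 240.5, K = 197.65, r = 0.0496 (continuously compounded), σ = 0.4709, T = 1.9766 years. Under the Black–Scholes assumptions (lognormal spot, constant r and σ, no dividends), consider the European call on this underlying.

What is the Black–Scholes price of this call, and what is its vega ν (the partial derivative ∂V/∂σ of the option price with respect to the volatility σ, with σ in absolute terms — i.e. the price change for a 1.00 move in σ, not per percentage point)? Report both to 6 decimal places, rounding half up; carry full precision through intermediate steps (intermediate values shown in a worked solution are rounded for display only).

σ√T = 0.4709·√1.9766 = 0.662046
d₁ = (ln(S/K) + (r+σ²/2)T) / (σ√T) = (ln(240.5/197.65) + (0.0496+0.4709²/2)·1.9766) / 0.662046 = (0.196222 + 0.317192) / 0.662046 = 0.775496
d₂ = d₁ − σ√T = 0.775496 − 0.662046 = 0.113450
e^{−rT} = e^{−0.0496·1.9766} = 0.906613
N(d₁) = 0.780977,  N(d₂) = 0.545163
Call price V = S·N(d₁) − K·e^{−rT}·N(d₂) = 187.824904 − 97.688942 = 90.135962
φ(d₁) = (1/√(2π))·e^{−d₁²/2} = 0.295338
ν = S·φ(d₁)·√T = 99.860430

price = 90.135962
ν = 99.860430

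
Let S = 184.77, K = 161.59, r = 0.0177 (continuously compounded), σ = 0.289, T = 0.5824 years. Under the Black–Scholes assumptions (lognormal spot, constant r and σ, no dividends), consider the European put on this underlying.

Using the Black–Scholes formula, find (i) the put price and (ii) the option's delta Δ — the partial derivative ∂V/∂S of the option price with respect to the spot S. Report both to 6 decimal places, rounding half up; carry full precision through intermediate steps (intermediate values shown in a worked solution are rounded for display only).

σ√T = 0.289·√0.5824 = 0.220551
d₁ = (ln(S/K) + (r+σ²/2)T) / (σ√T) = (ln(184.77/161.59) + (0.0177+0.289²/2)·0.5824) / 0.220551 = (0.134050 + 0.034630) / 0.220551 = 0.764810
d₂ = d₁ − σ√T = 0.764810 − 0.220551 = 0.544259
e^{−rT} = e^{−0.0177·0.5824} = 0.989744
N(−d₁) = 0.222192,  N(−d₂) = 0.293132
Put price V = K·e^{−rT}·N(−d₂) − S·N(−d₁) = 46.881369 − 41.054498 = 5.826871
Δ = −N(−d₁) = -0.222192

price = 5.826871
Δ = -0.222192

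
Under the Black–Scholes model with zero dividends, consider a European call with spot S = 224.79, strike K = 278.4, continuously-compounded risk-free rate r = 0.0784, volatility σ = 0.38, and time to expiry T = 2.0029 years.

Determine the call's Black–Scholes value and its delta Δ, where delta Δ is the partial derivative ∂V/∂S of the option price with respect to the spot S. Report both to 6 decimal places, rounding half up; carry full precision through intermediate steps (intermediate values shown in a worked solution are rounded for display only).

price = 42.738093
Δ = 0.564803

σ√T = 0.38·√2.0029 = 0.537791
d₁ = (ln(S/K) + (r+σ²/2)T) / (σ√T) = (ln(224.79/278.4) + (0.0784+0.38²/2)·2.0029) / 0.537791 = (-0.213892 + 0.301637) / 0.537791 = 0.163157
d₂ = d₁ − σ√T = 0.163157 − 0.537791 = -0.374633
e^{−rT} = e^{−0.0784·2.0029} = 0.854681
N(d₁) = 0.564803,  N(d₂) = 0.353967
Call price V = S·N(d₁) − K·e^{−rT}·N(d₂) = 126.961997 − 84.223904 = 42.738093
Δ = N(d₁) = 0.564803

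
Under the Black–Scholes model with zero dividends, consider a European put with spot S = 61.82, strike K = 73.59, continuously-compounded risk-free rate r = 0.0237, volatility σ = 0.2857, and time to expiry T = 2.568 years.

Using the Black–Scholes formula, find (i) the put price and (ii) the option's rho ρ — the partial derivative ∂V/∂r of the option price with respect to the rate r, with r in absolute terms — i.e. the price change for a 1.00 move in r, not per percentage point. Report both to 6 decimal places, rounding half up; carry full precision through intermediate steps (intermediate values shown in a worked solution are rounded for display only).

price = 15.933598
ρ = -121.485997

σ√T = 0.2857·√2.568 = 0.457834
d₁ = (ln(S/K) + (r+σ²/2)T) / (σ√T) = (ln(61.82/73.59) + (0.0237+0.2857²/2)·2.568) / 0.457834 = (-0.174282 + 0.165667) / 0.457834 = -0.018816
d₂ = d₁ − σ√T = -0.018816 − 0.457834 = -0.476650
e^{−rT} = e^{−0.0237·2.568} = 0.940953
N(−d₁) = 0.507506,  N(−d₂) = 0.683194
Put price V = K·e^{−rT}·N(−d₂) − S·N(−d₁) = 47.307631 − 31.374033 = 15.933598
ρ = −K·T·e^{−rT}·N(−d₂) = -121.485997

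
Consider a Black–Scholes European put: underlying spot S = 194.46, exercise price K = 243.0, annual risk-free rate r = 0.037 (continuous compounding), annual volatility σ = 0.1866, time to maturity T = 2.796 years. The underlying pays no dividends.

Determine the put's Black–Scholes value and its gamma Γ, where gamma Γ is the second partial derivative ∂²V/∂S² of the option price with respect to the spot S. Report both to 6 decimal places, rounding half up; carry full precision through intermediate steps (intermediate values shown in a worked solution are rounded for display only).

price = 39.801633
Γ = 0.006408

σ√T = 0.1866·√2.796 = 0.312018
d₁ = (ln(S/K) + (r+σ²/2)T) / (σ√T) = (ln(194.46/243.0) + (0.037+0.1866²/2)·2.796) / 0.312018 = (-0.222835 + 0.152130) / 0.312018 = -0.226606
d₂ = d₁ − σ√T = -0.226606 − 0.312018 = -0.538624
e^{−rT} = e^{−0.037·2.796} = 0.901719
N(−d₁) = 0.589635,  N(−d₂) = 0.704927
Put price V = K·e^{−rT}·N(−d₂) − S·N(−d₁) = 154.462035 − 114.660402 = 39.801633
φ(d₁) = (1/√(2π))·e^{−d₁²/2} = 0.388830
Γ = φ(d₁) / (S·σ·√T) = 0.006408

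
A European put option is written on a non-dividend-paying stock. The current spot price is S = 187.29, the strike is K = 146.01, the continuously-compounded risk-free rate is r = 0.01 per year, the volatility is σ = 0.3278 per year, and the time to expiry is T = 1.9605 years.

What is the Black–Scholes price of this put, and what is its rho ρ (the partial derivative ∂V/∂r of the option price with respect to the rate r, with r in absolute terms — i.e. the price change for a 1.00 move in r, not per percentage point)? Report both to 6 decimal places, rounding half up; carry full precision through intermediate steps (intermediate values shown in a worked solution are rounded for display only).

σ√T = 0.3278·√1.9605 = 0.458979
d₁ = (ln(S/K) + (r+σ²/2)T) / (σ√T) = (ln(187.29/146.01) + (0.01+0.3278²/2)·1.9605) / 0.458979 = (0.248983 + 0.124936) / 0.458979 = 0.814676
d₂ = d₁ − σ√T = 0.814676 − 0.458979 = 0.355697
e^{−rT} = e^{−0.01·1.9605} = 0.980586
N(−d₁) = 0.207629,  N(−d₂) = 0.361034
Put price V = K·e^{−rT}·N(−d₂) − S·N(−d₁) = 51.691113 − 38.886821 = 12.804292
ρ = −K·T·e^{−rT}·N(−d₂) = -101.340428

price = 12.804292
ρ = -101.340428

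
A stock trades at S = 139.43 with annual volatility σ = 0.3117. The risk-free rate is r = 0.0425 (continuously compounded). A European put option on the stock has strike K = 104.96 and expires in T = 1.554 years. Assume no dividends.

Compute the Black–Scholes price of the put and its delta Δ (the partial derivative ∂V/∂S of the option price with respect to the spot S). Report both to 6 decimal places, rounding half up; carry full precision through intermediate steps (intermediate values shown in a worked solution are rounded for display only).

σ√T = 0.3117·√1.554 = 0.388564
d₁ = (ln(S/K) + (r+σ²/2)T) / (σ√T) = (ln(139.43/104.96) + (0.0425+0.3117²/2)·1.554) / 0.388564 = (0.283983 + 0.141536) / 0.388564 = 1.095108
d₂ = d₁ − σ√T = 1.095108 − 0.388564 = 0.706544
e^{−rT} = e^{−0.0425·1.554} = 0.936089
N(−d₁) = 0.136735,  N(−d₂) = 0.239925
Put price V = K·e^{−rT}·N(−d₂) − S·N(−d₁) = 23.573072 − 19.064917 = 4.508155
Δ = −N(−d₁) = -0.136735

price = 4.508155
Δ = -0.136735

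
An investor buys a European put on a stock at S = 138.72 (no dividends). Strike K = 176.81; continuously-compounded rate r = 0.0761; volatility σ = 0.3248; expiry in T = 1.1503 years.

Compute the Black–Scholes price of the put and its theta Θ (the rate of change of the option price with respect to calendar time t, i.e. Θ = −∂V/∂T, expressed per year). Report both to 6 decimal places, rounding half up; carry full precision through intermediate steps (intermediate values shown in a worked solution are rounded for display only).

σ√T = 0.3248·√1.1503 = 0.348355
d₁ = (ln(S/K) + (r+σ²/2)T) / (σ√T) = (ln(138.72/176.81) + (0.0761+0.3248²/2)·1.1503) / 0.348355 = (-0.242618 + 0.148213) / 0.348355 = -0.271002
d₂ = d₁ − σ√T = -0.271002 − 0.348355 = -0.619357
e^{−rT} = e^{−0.0761·1.1503} = 0.916184
N(−d₁) = 0.606805,  N(−d₂) = 0.732159
Put price V = K·e^{−rT}·N(−d₂) − S·N(−d₁) = 118.602884 − 84.176039 = 34.426845
φ(d₁) = (1/√(2π))·e^{−d₁²/2} = 0.384558
Θ = −S·φ(d₁)·σ/(2√T) + r·K·e^{−rT}·N(−d₂) = −8.077591 + 9.025679 = 0.948089

price = 34.426845
Θ = 0.948089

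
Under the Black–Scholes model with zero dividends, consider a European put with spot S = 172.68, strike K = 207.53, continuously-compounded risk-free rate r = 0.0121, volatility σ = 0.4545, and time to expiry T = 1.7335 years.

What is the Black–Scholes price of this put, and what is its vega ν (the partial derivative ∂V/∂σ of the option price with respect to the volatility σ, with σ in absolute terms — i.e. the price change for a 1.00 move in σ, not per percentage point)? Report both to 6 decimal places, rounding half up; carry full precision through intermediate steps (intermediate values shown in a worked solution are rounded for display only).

price = 61.054954
ν = 90.668241

σ√T = 0.4545·√1.7335 = 0.598406
d₁ = (ln(S/K) + (r+σ²/2)T) / (σ√T) = (ln(172.68/207.53) + (0.0121+0.4545²/2)·1.7335) / 0.598406 = (-0.183836 + 0.200020) / 0.598406 = 0.027046
d₂ = d₁ − σ√T = 0.027046 − 0.598406 = -0.571360
e^{−rT} = e^{−0.0121·1.7335} = 0.979243
N(−d₁) = 0.489212,  N(−d₂) = 0.716122
Put price V = K·e^{−rT}·N(−d₂) − S·N(−d₁) = 145.532012 − 84.477058 = 61.054954
φ(d₁) = (1/√(2π))·e^{−d₁²/2} = 0.398796
ν = S·φ(d₁)·√T = 90.668241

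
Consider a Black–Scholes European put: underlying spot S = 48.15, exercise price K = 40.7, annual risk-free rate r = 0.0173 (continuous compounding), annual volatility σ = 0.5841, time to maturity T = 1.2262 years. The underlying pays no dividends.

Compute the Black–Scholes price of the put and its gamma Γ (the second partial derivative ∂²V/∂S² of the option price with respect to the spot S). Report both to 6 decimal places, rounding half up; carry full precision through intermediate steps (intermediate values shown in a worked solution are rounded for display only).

price = 7.462519
Γ = 0.010596

σ√T = 0.5841·√1.2262 = 0.646797
d₁ = (ln(S/K) + (r+σ²/2)T) / (σ√T) = (ln(48.15/40.7) + (0.0173+0.5841²/2)·1.2262) / 0.646797 = (0.168093 + 0.230386) / 0.646797 = 0.616081
d₂ = d₁ − σ√T = 0.616081 − 0.646797 = -0.030716
e^{−rT} = e^{−0.0173·1.2262} = 0.979010
N(−d₁) = 0.268920,  N(−d₂) = 0.512252
Put price V = K·e^{−rT}·N(−d₂) − S·N(−d₁) = 20.411039 − 12.948520 = 7.462519
φ(d₁) = (1/√(2π))·e^{−d₁²/2} = 0.329982
Γ = φ(d₁) / (S·σ·√T) = 0.010596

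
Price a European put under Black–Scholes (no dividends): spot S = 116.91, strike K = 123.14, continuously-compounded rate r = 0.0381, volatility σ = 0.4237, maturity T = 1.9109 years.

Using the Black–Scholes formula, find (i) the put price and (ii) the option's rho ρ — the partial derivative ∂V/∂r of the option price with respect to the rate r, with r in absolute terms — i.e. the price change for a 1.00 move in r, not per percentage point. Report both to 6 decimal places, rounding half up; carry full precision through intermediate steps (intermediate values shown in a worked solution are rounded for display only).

price = 25.461674
ρ = -131.595751

σ√T = 0.4237·√1.9109 = 0.585703
d₁ = (ln(S/K) + (r+σ²/2)T) / (σ√T) = (ln(116.91/123.14) + (0.0381+0.4237²/2)·1.9109) / 0.585703 = (-0.051918 + 0.244329) / 0.585703 = 0.328514
d₂ = d₁ − σ√T = 0.328514 − 0.585703 = -0.257189
e^{−rT} = e^{−0.0381·1.9109} = 0.929782
N(−d₁) = 0.371261,  N(−d₂) = 0.601483
Put price V = K·e^{−rT}·N(−d₂) − S·N(−d₁) = 68.865849 − 43.404175 = 25.461674
ρ = −K·T·e^{−rT}·N(−d₂) = -131.595751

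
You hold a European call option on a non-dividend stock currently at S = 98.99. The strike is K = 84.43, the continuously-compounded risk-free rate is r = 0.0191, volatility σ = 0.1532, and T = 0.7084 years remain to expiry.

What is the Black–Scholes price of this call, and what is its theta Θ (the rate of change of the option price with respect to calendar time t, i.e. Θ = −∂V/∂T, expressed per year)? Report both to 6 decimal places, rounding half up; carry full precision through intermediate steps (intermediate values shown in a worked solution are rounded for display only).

σ√T = 0.1532·√0.7084 = 0.128943
d₁ = (ln(S/K) + (r+σ²/2)T) / (σ√T) = (ln(98.99/84.43) + (0.0191+0.1532²/2)·0.7084) / 0.128943 = (0.159096 + 0.021844) / 0.128943 = 1.403252
d₂ = d₁ − σ√T = 1.403252 − 0.128943 = 1.274309
e^{−rT} = e^{−0.0191·0.7084} = 0.986561
N(d₁) = 0.919729,  N(d₂) = 0.898723
Call price V = S·N(d₁) − K·e^{−rT}·N(d₂) = 91.043989 − 74.859422 = 16.184568
φ(d₁) = (1/√(2π))·e^{−d₁²/2} = 0.149047
Θ = −S·φ(d₁)·σ/(2√T) − r·K·e^{−rT}·N(d₂) = −1.342773 − 1.429815 = -2.772588

price = 16.184568
Θ = -2.772588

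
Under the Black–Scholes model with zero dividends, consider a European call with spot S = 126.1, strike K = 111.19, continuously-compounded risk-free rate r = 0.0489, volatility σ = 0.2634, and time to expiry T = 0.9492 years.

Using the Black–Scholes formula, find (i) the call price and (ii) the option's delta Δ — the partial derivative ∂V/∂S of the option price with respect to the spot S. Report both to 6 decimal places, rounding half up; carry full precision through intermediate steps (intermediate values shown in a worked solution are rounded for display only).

price = 24.385300
Δ = 0.788009

σ√T = 0.2634·√0.9492 = 0.256622
d₁ = (ln(S/K) + (r+σ²/2)T) / (σ√T) = (ln(126.1/111.19) + (0.0489+0.2634²/2)·0.9492) / 0.256622 = (0.125835 + 0.079343) / 0.256622 = 0.799533
d₂ = d₁ − σ√T = 0.799533 − 0.256622 = 0.542911
e^{−rT} = e^{−0.0489·0.9492} = 0.954645
N(d₁) = 0.788009,  N(d₂) = 0.706404
Call price V = S·N(d₁) − K·e^{−rT}·N(d₂) = 99.367986 − 74.982686 = 24.385300
Δ = N(d₁) = 0.788009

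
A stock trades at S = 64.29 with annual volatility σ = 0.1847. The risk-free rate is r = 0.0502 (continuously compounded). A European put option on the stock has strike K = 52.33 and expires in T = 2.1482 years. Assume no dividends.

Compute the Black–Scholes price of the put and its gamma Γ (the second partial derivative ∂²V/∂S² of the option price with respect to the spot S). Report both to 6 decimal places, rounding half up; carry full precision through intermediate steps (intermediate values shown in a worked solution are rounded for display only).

price = 0.902345
Γ = 0.009923

σ√T = 0.1847·√2.1482 = 0.270710
d₁ = (ln(S/K) + (r+σ²/2)T) / (σ√T) = (ln(64.29/52.33) + (0.0502+0.1847²/2)·2.1482) / 0.270710 = (0.205834 + 0.144482) / 0.270710 = 1.294063
d₂ = d₁ − σ√T = 1.294063 − 0.270710 = 1.023353
e^{−rT} = e^{−0.0502·2.1482} = 0.897772
N(−d₁) = 0.097822,  N(−d₂) = 0.153070
Put price V = K·e^{−rT}·N(−d₂) − S·N(−d₁) = 7.191306 − 6.288961 = 0.902345
φ(d₁) = (1/√(2π))·e^{−d₁²/2} = 0.172693
Γ = φ(d₁) / (S·σ·√T) = 0.009923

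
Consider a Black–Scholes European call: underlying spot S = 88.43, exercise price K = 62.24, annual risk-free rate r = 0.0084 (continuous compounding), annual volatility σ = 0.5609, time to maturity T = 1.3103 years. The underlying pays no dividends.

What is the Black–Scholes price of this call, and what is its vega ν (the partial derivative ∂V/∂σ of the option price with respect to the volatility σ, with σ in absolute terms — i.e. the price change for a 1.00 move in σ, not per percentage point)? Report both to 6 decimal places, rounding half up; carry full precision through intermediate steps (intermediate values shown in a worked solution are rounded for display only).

price = 35.110671
ν = 27.292834

σ√T = 0.5609·√1.3103 = 0.642053
d₁ = (ln(S/K) + (r+σ²/2)T) / (σ√T) = (ln(88.43/62.24) + (0.0084+0.5609²/2)·1.3103) / 0.642053 = (0.351213 + 0.217122) / 0.642053 = 0.885185
d₂ = d₁ − σ√T = 0.885185 − 0.642053 = 0.243133
e^{−rT} = e^{−0.0084·1.3103} = 0.989054
N(d₁) = 0.811972,  N(d₂) = 0.596049
Call price V = S·N(d₁) − K·e^{−rT}·N(d₂) = 71.802657 − 36.691986 = 35.110671
φ(d₁) = (1/√(2π))·e^{−d₁²/2} = 0.269627
ν = S·φ(d₁)·√T = 27.292834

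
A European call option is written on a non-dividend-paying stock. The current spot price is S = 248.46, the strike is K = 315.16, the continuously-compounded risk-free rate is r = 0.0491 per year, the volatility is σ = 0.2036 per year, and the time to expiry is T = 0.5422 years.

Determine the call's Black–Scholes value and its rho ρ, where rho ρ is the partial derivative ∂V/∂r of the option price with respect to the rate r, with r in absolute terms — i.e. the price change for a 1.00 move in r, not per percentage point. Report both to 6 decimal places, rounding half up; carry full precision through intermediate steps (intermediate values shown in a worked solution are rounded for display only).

price = 1.486465
ρ = 11.474742

σ√T = 0.2036·√0.5422 = 0.149919
d₁ = (ln(S/K) + (r+σ²/2)T) / (σ√T) = (ln(248.46/315.16) + (0.0491+0.2036²/2)·0.5422) / 0.149919 = (-0.237799 + 0.037860) / 0.149919 = -1.333642
d₂ = d₁ − σ√T = -1.333642 − 0.149919 = -1.483561
e^{−rT} = e^{−0.0491·0.5422} = 0.973729
N(d₁) = 0.091161,  N(d₂) = 0.068963
Call price V = S·N(d₁) − K·e^{−rT}·N(d₂) = 22.649766 − 21.163301 = 1.486465
ρ = K·T·e^{−rT}·N(d₂) = 11.474742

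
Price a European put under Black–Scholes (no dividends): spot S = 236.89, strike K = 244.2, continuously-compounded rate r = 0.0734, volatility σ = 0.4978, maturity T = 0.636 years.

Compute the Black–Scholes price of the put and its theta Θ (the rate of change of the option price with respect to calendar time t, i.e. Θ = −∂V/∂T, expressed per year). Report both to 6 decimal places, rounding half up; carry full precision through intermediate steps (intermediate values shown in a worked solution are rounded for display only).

price = 35.088772
Θ = -19.037617

σ√T = 0.4978·√0.636 = 0.396994
d₁ = (ln(S/K) + (r+σ²/2)T) / (σ√T) = (ln(236.89/244.2) + (0.0734+0.4978²/2)·0.636) / 0.396994 = (-0.030392 + 0.125484) / 0.396994 = 0.239532
d₂ = d₁ − σ√T = 0.239532 − 0.396994 = -0.157462
e^{−rT} = e^{−0.0734·0.636} = 0.954390
N(−d₁) = 0.405347,  N(−d₂) = 0.562559
Put price V = K·e^{−rT}·N(−d₂) − S·N(−d₁) = 131.111311 − 96.022539 = 35.088772
φ(d₁) = (1/√(2π))·e^{−d₁²/2} = 0.387660
Θ = −S·φ(d₁)·σ/(2√T) + r·K·e^{−rT}·N(−d₂) = −28.661187 + 9.623570 = -19.037617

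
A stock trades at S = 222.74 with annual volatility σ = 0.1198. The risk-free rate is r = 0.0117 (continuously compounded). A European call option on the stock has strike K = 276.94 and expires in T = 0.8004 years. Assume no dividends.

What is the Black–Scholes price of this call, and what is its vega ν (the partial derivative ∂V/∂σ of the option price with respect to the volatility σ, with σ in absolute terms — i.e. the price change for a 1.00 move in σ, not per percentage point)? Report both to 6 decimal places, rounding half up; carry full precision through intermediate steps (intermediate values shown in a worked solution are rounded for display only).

σ√T = 0.1198·√0.8004 = 0.107179
d₁ = (ln(S/K) + (r+σ²/2)T) / (σ√T) = (ln(222.74/276.94) + (0.0117+0.1198²/2)·0.8004) / 0.107179 = (-0.217796 + 0.015108) / 0.107179 = -1.891108
d₂ = d₁ − σ√T = -1.891108 − 0.107179 = -1.998287
e^{−rT} = e^{−0.0117·0.8004} = 0.990679
N(d₁) = 0.029305,  N(d₂) = 0.022843
Call price V = S·N(d₁) − K·e^{−rT}·N(d₂) = 6.527392 − 6.267116 = 0.260277
φ(d₁) = (1/√(2π))·e^{−d₁²/2} = 0.066731
ν = S·φ(d₁)·√T = 13.297827

price = 0.260277
ν = 13.297827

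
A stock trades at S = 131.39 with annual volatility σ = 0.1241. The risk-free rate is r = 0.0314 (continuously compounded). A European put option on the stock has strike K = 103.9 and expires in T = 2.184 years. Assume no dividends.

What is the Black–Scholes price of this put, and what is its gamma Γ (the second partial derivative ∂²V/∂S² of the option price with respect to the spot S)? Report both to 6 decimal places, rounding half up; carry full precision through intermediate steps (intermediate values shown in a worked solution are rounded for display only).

σ√T = 0.1241·√2.184 = 0.183399
d₁ = (ln(S/K) + (r+σ²/2)T) / (σ√T) = (ln(131.39/103.9) + (0.0314+0.1241²/2)·2.184) / 0.183399 = (0.234741 + 0.085395) / 0.183399 = 1.745569
d₂ = d₁ − σ√T = 1.745569 − 0.183399 = 1.562169
e^{−rT} = e^{−0.0314·2.184} = 0.933721
N(−d₁) = 0.040443,  N(−d₂) = 0.059124
Put price V = K·e^{−rT}·N(−d₂) − S·N(−d₁) = 5.735839 − 5.313801 = 0.422038
φ(d₁) = (1/√(2π))·e^{−d₁²/2} = 0.086948
Γ = φ(d₁) / (S·σ·√T) = 0.003608

price = 0.422038
Γ = 0.003608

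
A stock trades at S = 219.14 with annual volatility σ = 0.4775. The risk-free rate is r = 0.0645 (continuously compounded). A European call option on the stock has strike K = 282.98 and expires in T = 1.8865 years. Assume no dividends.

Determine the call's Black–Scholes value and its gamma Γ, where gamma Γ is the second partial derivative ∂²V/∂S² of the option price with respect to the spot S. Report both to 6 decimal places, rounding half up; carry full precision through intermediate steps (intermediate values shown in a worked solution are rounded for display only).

price = 45.862349
Γ = 0.002755

σ√T = 0.4775·√1.8865 = 0.655846
d₁ = (ln(S/K) + (r+σ²/2)T) / (σ√T) = (ln(219.14/282.98) + (0.0645+0.4775²/2)·1.8865) / 0.655846 = (-0.255665 + 0.336746) / 0.655846 = 0.123628
d₂ = d₁ − σ√T = 0.123628 − 0.655846 = -0.532218
e^{−rT} = e^{−0.0645·1.8865} = 0.885432
N(d₁) = 0.549195,  N(d₂) = 0.297287
Call price V = S·N(d₁) − K·e^{−rT}·N(d₂) = 120.350586 − 74.488237 = 45.862349
φ(d₁) = (1/√(2π))·e^{−d₁²/2} = 0.395905
Γ = φ(d₁) / (S·σ·√T) = 0.002755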